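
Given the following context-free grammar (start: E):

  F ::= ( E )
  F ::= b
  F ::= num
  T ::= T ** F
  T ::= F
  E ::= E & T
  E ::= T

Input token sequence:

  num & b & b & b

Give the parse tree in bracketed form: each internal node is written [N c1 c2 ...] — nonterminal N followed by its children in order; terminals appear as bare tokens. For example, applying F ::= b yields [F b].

[E [E [E [E [T [F num]]] & [T [F b]]] & [T [F b]]] & [T [F b]]]

E
E & T
E & T & T
E & T & T & T
T & T & T & T
F & T & T & T
num & T & T & T
num & F & T & T
num & b & T & T
num & b & F & T
num & b & b & T
num & b & b & F
num & b & b & b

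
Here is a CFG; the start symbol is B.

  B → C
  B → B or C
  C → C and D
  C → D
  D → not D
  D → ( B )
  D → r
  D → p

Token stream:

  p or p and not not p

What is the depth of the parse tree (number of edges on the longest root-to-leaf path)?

5

[B [B [C [D p]]] or [C [C [D p]] and [D not [D not [D p]]]]]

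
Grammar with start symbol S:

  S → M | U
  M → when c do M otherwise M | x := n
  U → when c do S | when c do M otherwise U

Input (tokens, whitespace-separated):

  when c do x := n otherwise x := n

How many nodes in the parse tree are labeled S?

1

[S [M when c do [M x := n] otherwise [M x := n]]]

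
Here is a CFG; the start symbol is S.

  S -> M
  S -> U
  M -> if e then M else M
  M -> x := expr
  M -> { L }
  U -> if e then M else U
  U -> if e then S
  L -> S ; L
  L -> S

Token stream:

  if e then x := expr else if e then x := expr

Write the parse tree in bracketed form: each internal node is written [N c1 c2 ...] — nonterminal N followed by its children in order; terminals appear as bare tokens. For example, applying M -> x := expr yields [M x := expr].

S
U
if e then M else U
if e then x := expr else U
if e then x := expr else if e then S
if e then x := expr else if e then M
if e then x := expr else if e then x := expr

[S [U if e then [M x := expr] else [U if e then [S [M x := expr]]]]]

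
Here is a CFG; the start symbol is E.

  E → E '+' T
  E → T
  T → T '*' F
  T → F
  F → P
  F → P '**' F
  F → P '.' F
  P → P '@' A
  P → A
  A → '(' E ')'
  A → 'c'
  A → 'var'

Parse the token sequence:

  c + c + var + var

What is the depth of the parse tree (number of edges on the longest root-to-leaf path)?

8

[E [E [E [E [T [F [P [A c]]]]] + [T [F [P [A c]]]]] + [T [F [P [A var]]]]] + [T [F [P [A var]]]]]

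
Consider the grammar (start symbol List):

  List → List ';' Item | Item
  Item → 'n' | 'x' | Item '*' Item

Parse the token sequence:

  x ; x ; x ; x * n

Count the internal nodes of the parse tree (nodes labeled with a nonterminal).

[List [List [List [List [Item x]] ; [Item x]] ; [Item x]] ; [Item [Item x] * [Item n]]]

10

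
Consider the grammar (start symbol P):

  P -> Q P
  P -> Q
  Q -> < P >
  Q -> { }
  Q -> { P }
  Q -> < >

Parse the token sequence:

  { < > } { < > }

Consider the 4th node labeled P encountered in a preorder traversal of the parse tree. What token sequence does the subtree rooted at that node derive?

[P [Q { [P [Q < >]] }] [P [Q { [P [Q < >]] }]]]

< >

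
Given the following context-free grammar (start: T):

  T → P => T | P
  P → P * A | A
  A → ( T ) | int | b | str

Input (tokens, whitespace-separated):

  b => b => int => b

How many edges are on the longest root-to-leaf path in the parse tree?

[T [P [A b]] => [T [P [A b]] => [T [P [A int]] => [T [P [A b]]]]]]

6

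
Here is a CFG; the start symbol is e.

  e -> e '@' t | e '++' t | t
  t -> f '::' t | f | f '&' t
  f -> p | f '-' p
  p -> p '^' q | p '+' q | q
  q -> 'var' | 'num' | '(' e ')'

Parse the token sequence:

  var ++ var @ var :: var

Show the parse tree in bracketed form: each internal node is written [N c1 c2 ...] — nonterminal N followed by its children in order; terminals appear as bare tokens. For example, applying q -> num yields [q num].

[e [e [e [t [f [p [q var]]]]] ++ [t [f [p [q var]]]]] @ [t [f [p [q var]]] :: [t [f [p [q var]]]]]]

e
e @ t
e ++ t @ t
t ++ t @ t
f ++ t @ t
p ++ t @ t
q ++ t @ t
var ++ t @ t
var ++ f @ t
var ++ p @ t
var ++ q @ t
var ++ var @ t
var ++ var @ f :: t
var ++ var @ p :: t
var ++ var @ q :: t
var ++ var @ var :: t
var ++ var @ var :: f
var ++ var @ var :: p
var ++ var @ var :: q
var ++ var @ var :: var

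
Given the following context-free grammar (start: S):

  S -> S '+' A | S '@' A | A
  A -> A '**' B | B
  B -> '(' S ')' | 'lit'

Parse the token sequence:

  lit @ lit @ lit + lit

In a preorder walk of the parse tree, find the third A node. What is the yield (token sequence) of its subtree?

lit

[S [S [S [S [A [B lit]]] @ [A [B lit]]] @ [A [B lit]]] + [A [B lit]]]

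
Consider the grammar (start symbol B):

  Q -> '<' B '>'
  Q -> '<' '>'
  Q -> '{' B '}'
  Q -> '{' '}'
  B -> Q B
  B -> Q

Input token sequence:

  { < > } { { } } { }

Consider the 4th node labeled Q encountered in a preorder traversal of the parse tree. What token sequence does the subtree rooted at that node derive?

[B [Q { [B [Q < >]] }] [B [Q { [B [Q { }]] }] [B [Q { }]]]]

{ }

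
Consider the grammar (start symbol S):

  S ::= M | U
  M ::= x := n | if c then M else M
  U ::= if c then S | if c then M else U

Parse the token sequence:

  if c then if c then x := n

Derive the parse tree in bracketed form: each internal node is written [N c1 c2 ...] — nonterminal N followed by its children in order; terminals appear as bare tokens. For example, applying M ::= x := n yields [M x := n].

[S [U if c then [S [U if c then [S [M x := n]]]]]]

S
U
if c then S
if c then U
if c then if c then S
if c then if c then M
if c then if c then x := n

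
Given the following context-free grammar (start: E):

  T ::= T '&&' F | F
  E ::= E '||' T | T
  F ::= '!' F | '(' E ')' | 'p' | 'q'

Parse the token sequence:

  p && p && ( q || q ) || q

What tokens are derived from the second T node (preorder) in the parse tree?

p && p

[E [E [T [T [T [F p]] && [F p]] && [F ( [E [E [T [F q]]] || [T [F q]]] )]]] || [T [F q]]]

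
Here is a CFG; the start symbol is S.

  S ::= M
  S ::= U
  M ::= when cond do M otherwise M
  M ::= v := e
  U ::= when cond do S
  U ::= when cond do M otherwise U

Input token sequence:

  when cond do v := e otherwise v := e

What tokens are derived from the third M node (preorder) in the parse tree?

[S [M when cond do [M v := e] otherwise [M v := e]]]

v := e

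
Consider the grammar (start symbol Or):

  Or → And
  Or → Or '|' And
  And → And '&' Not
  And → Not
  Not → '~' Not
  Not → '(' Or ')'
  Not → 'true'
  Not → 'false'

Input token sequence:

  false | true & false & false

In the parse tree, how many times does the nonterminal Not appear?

4

[Or [Or [And [Not false]]] | [And [And [And [Not true]] & [Not false]] & [Not false]]]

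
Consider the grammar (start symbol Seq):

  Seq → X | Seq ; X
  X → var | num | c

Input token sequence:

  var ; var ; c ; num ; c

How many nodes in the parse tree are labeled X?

[Seq [Seq [Seq [Seq [Seq [X var]] ; [X var]] ; [X c]] ; [X num]] ; [X c]]

5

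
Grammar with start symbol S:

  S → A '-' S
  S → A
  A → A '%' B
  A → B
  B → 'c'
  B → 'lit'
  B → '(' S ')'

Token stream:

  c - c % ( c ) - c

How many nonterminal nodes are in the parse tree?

[S [A [B c]] - [S [A [A [B c]] % [B ( [S [A [B c]]] )]] - [S [A [B c]]]]]

14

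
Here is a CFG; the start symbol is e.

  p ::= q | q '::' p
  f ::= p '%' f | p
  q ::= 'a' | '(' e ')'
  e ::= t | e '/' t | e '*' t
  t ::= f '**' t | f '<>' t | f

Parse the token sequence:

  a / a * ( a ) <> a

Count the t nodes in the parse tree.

5

[e [e [e [t [f [p [q a]]]]] / [t [f [p [q a]]]]] * [t [f [p [q ( [e [t [f [p [q a]]]]] )]]] <> [t [f [p [q a]]]]]]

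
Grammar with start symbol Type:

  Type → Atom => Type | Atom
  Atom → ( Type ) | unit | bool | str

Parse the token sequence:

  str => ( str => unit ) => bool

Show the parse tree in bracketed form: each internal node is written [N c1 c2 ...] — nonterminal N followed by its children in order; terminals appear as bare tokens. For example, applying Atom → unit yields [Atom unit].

[Type [Atom str] => [Type [Atom ( [Type [Atom str] => [Type [Atom unit]]] )] => [Type [Atom bool]]]]

Type
Atom => Type
str => Type
str => Atom => Type
str => ( Type ) => Type
str => ( Atom => Type ) => Type
str => ( str => Type ) => Type
str => ( str => Atom ) => Type
str => ( str => unit ) => Type
str => ( str => unit ) => Atom
str => ( str => unit ) => bool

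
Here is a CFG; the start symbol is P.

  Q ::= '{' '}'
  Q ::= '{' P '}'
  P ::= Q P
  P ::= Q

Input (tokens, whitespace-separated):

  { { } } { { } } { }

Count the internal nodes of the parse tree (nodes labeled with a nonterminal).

[P [Q { [P [Q { }]] }] [P [Q { [P [Q { }]] }] [P [Q { }]]]]

10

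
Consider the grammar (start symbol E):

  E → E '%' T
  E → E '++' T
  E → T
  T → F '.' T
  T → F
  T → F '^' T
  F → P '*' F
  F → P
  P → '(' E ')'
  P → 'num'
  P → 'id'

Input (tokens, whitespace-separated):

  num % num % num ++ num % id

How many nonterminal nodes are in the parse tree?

[E [E [E [E [E [T [F [P num]]]] % [T [F [P num]]]] % [T [F [P num]]]] ++ [T [F [P num]]]] % [T [F [P id]]]]

20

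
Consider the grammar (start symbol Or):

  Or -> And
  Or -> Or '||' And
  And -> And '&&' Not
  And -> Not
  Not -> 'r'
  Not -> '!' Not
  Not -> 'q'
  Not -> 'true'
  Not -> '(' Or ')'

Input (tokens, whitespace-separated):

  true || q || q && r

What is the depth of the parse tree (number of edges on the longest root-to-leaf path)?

5

[Or [Or [Or [And [Not true]]] || [And [Not q]]] || [And [And [Not q]] && [Not r]]]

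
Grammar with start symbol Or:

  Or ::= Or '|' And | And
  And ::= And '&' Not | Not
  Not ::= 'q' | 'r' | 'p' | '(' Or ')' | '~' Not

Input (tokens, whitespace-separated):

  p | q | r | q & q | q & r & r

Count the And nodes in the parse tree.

[Or [Or [Or [Or [Or [And [Not p]]] | [And [Not q]]] | [And [Not r]]] | [And [And [Not q]] & [Not q]]] | [And [And [And [Not q]] & [Not r]] & [Not r]]]

8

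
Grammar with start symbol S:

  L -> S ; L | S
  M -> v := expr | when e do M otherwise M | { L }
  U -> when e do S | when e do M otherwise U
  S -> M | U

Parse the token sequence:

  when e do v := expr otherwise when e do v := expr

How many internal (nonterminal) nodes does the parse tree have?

[S [U when e do [M v := expr] otherwise [U when e do [S [M v := expr]]]]]

6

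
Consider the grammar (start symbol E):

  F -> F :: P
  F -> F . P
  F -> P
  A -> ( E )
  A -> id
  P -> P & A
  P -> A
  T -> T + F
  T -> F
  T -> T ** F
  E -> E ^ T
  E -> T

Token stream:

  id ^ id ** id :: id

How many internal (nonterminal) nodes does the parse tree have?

17

[E [E [T [F [P [A id]]]]] ^ [T [T [F [P [A id]]]] ** [F [F [P [A id]]] :: [P [A id]]]]]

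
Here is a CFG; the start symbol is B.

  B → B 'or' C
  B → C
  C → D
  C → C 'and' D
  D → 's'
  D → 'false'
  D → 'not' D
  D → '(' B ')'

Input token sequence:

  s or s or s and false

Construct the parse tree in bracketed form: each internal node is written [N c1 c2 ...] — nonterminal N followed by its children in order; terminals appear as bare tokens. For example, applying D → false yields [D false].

[B [B [B [C [D s]]] or [C [D s]]] or [C [C [D s]] and [D false]]]

B
B or C
B or C or C
C or C or C
D or C or C
s or C or C
s or D or C
s or s or C
s or s or C and D
s or s or D and D
s or s or s and D
s or s or s and false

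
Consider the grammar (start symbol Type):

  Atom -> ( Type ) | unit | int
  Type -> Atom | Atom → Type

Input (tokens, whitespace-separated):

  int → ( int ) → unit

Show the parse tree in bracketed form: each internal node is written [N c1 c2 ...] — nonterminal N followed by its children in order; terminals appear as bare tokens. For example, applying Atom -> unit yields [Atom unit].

[Type [Atom int] → [Type [Atom ( [Type [Atom int]] )] → [Type [Atom unit]]]]

Type
Atom → Type
int → Type
int → Atom → Type
int → ( Type ) → Type
int → ( Atom ) → Type
int → ( int ) → Type
int → ( int ) → Atom
int → ( int ) → unit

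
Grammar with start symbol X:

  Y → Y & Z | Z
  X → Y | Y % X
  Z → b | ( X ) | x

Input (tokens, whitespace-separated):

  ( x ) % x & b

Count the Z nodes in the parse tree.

[X [Y [Z ( [X [Y [Z x]]] )]] % [X [Y [Y [Z x]] & [Z b]]]]

4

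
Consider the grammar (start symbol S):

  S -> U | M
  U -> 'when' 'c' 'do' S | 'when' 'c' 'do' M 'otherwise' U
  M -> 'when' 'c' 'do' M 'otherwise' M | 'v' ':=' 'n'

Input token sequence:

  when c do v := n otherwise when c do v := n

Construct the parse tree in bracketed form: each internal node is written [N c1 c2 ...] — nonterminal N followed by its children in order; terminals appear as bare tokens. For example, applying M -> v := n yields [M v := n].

[S [U when c do [M v := n] otherwise [U when c do [S [M v := n]]]]]

S
U
when c do M otherwise U
when c do v := n otherwise U
when c do v := n otherwise when c do S
when c do v := n otherwise when c do M
when c do v := n otherwise when c do v := n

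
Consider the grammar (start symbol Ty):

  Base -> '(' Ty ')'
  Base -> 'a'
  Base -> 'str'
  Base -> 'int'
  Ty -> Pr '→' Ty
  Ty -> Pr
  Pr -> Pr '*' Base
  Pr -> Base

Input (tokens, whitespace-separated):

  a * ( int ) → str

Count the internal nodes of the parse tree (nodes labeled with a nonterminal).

11

[Ty [Pr [Pr [Base a]] * [Base ( [Ty [Pr [Base int]]] )]] → [Ty [Pr [Base str]]]]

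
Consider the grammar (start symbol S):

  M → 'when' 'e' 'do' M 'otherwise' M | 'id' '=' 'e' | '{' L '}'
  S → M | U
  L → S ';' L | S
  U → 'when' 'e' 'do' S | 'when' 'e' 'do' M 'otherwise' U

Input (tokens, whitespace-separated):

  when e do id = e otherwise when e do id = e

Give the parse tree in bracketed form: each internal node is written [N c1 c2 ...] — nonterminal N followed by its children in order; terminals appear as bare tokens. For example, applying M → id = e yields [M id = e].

S
U
when e do M otherwise U
when e do id = e otherwise U
when e do id = e otherwise when e do S
when e do id = e otherwise when e do M
when e do id = e otherwise when e do id = e

[S [U when e do [M id = e] otherwise [U when e do [S [M id = e]]]]]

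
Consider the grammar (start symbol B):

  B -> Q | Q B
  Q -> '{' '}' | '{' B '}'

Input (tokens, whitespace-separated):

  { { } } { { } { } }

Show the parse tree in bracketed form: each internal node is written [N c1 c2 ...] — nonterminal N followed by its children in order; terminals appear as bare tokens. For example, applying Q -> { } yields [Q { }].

B
Q B
{ B } B
{ Q } B
{ { } } B
{ { } } Q
{ { } } { B }
{ { } } { Q B }
{ { } } { { } B }
{ { } } { { } Q }
{ { } } { { } { } }

[B [Q { [B [Q { }]] }] [B [Q { [B [Q { }] [B [Q { }]]] }]]]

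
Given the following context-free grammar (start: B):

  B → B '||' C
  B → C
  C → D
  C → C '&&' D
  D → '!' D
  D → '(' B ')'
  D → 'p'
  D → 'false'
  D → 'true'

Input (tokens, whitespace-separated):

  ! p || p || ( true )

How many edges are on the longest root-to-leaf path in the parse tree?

[B [B [B [C [D ! [D p]]]] || [C [D p]]] || [C [D ( [B [C [D true]]] )]]]

6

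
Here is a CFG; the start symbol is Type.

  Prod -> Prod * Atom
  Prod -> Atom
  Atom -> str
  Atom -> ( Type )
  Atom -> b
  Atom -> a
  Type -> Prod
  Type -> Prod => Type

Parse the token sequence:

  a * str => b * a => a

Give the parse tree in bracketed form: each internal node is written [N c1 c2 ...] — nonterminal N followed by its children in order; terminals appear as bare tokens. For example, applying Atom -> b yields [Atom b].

Type
Prod => Type
Prod * Atom => Type
Atom * Atom => Type
a * Atom => Type
a * str => Type
a * str => Prod => Type
a * str => Prod * Atom => Type
a * str => Atom * Atom => Type
a * str => b * Atom => Type
a * str => b * a => Type
a * str => b * a => Prod
a * str => b * a => Atom
a * str => b * a => a

[Type [Prod [Prod [Atom a]] * [Atom str]] => [Type [Prod [Prod [Atom b]] * [Atom a]] => [Type [Prod [Atom a]]]]]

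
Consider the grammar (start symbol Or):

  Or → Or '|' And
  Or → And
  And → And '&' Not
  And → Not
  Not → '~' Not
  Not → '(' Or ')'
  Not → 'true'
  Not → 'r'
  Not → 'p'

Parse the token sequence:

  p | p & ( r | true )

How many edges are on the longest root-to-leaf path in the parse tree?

[Or [Or [And [Not p]]] | [And [And [Not p]] & [Not ( [Or [Or [And [Not r]]] | [And [Not true]]] )]]]

7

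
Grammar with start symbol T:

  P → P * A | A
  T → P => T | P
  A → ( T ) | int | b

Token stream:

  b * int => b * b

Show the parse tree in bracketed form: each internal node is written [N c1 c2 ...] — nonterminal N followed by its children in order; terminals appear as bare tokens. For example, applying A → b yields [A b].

T
P => T
P * A => T
A * A => T
b * A => T
b * int => T
b * int => P
b * int => P * A
b * int => A * A
b * int => b * A
b * int => b * b

[T [P [P [A b]] * [A int]] => [T [P [P [A b]] * [A b]]]]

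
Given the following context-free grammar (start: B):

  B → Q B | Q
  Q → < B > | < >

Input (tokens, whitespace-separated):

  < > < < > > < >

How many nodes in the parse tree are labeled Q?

4

[B [Q < >] [B [Q < [B [Q < >]] >] [B [Q < >]]]]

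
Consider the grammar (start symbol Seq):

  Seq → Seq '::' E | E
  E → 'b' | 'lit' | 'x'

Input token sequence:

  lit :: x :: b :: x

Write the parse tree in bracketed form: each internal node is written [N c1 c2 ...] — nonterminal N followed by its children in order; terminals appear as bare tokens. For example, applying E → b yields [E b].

Seq
Seq :: E
Seq :: E :: E
Seq :: E :: E :: E
E :: E :: E :: E
lit :: E :: E :: E
lit :: x :: E :: E
lit :: x :: b :: E
lit :: x :: b :: x

[Seq [Seq [Seq [Seq [E lit]] :: [E x]] :: [E b]] :: [E x]]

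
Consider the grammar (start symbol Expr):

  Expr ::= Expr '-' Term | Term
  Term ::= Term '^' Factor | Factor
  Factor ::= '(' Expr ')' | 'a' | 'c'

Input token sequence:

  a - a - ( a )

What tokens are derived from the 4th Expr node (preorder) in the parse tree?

a

[Expr [Expr [Expr [Term [Factor a]]] - [Term [Factor a]]] - [Term [Factor ( [Expr [Term [Factor a]]] )]]]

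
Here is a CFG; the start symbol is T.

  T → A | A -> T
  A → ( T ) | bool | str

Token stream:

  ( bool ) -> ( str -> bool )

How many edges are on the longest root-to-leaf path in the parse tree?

6

[T [A ( [T [A bool]] )] -> [T [A ( [T [A str] -> [T [A bool]]] )]]]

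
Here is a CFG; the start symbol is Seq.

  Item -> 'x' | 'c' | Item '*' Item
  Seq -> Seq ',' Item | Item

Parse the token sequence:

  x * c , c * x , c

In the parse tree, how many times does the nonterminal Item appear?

[Seq [Seq [Seq [Item [Item x] * [Item c]]] , [Item [Item c] * [Item x]]] , [Item c]]

7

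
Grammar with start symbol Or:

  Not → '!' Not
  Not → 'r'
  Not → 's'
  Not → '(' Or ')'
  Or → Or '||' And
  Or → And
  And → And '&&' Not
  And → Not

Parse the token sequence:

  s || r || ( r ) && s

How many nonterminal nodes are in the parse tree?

14

[Or [Or [Or [And [Not s]]] || [And [Not r]]] || [And [And [Not ( [Or [And [Not r]]] )]] && [Not s]]]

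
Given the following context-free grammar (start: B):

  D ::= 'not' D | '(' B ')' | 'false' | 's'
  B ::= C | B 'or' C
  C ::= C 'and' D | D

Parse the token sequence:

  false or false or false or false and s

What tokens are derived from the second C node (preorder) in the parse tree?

[B [B [B [B [C [D false]]] or [C [D false]]] or [C [D false]]] or [C [C [D false]] and [D s]]]

false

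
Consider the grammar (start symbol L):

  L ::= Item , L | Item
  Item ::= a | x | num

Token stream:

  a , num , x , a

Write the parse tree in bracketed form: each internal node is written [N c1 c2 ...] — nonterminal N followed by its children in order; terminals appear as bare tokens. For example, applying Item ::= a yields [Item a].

[L [Item a] , [L [Item num] , [L [Item x] , [L [Item a]]]]]

L
Item , L
a , L
a , Item , L
a , num , L
a , num , Item , L
a , num , x , L
a , num , x , Item
a , num , x , a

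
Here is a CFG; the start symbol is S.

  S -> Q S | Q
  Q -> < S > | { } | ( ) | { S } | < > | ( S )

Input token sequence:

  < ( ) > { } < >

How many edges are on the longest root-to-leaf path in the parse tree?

4

[S [Q < [S [Q ( )]] >] [S [Q { }] [S [Q < >]]]]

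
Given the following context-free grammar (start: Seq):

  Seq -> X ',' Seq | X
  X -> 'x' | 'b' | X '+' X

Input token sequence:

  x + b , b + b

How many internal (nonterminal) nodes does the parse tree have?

8

[Seq [X [X x] + [X b]] , [Seq [X [X b] + [X b]]]]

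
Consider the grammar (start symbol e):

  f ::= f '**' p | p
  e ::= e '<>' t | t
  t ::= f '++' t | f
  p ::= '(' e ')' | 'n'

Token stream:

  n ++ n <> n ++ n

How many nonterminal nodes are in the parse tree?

14

[e [e [t [f [p n]] ++ [t [f [p n]]]]] <> [t [f [p n]] ++ [t [f [p n]]]]]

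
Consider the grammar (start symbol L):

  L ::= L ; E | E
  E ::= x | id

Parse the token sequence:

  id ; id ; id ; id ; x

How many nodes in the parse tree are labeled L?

[L [L [L [L [L [E id]] ; [E id]] ; [E id]] ; [E id]] ; [E x]]

5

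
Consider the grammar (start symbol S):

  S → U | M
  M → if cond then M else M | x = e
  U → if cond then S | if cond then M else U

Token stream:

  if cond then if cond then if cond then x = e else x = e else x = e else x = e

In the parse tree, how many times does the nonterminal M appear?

7

[S [M if cond then [M if cond then [M if cond then [M x = e] else [M x = e]] else [M x = e]] else [M x = e]]]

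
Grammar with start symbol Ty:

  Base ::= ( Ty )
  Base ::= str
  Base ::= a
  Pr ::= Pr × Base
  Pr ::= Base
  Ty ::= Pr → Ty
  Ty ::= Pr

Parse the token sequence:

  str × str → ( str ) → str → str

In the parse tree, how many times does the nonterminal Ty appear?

[Ty [Pr [Pr [Base str]] × [Base str]] → [Ty [Pr [Base ( [Ty [Pr [Base str]]] )]] → [Ty [Pr [Base str]] → [Ty [Pr [Base str]]]]]]

5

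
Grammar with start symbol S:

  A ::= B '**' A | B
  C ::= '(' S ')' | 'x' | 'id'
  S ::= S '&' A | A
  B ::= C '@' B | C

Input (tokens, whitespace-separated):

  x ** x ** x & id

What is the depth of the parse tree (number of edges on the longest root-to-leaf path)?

7

[S [S [A [B [C x]] ** [A [B [C x]] ** [A [B [C x]]]]]] & [A [B [C id]]]]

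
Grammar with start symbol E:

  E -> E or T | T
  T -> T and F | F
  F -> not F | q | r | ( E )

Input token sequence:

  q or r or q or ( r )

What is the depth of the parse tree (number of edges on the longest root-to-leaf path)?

[E [E [E [E [T [F q]]] or [T [F r]]] or [T [F q]]] or [T [F ( [E [T [F r]]] )]]]

6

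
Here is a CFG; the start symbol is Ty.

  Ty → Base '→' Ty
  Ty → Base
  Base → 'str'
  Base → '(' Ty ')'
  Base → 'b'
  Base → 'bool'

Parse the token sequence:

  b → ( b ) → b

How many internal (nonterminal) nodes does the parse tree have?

8

[Ty [Base b] → [Ty [Base ( [Ty [Base b]] )] → [Ty [Base b]]]]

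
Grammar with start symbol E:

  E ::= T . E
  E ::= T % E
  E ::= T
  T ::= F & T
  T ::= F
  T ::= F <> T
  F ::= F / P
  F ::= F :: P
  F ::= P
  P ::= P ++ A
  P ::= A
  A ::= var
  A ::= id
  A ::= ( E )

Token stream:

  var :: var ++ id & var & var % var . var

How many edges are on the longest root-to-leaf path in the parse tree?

7

[E [T [F [F [P [A var]]] :: [P [P [A var]] ++ [A id]]] & [T [F [P [A var]]] & [T [F [P [A var]]]]]] % [E [T [F [P [A var]]]] . [E [T [F [P [A var]]]]]]]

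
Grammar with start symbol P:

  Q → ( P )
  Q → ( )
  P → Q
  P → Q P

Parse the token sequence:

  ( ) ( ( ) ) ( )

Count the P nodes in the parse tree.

4

[P [Q ( )] [P [Q ( [P [Q ( )]] )] [P [Q ( )]]]]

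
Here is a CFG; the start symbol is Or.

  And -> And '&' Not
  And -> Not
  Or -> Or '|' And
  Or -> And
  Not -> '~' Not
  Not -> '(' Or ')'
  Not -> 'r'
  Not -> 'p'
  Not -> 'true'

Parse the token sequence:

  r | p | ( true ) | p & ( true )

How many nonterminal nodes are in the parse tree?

20

[Or [Or [Or [Or [And [Not r]]] | [And [Not p]]] | [And [Not ( [Or [And [Not true]]] )]]] | [And [And [Not p]] & [Not ( [Or [And [Not true]]] )]]]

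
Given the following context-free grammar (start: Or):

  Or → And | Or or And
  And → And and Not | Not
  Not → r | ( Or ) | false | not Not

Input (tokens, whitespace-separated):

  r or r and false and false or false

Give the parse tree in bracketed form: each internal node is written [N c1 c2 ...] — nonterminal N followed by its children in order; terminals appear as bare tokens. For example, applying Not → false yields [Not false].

Or
Or or And
Or or And or And
And or And or And
Not or And or And
r or And or And
r or And and Not or And
r or And and Not and Not or And
r or Not and Not and Not or And
r or r and Not and Not or And
r or r and false and Not or And
r or r and false and false or And
r or r and false and false or Not
r or r and false and false or false

[Or [Or [Or [And [Not r]]] or [And [And [And [Not r]] and [Not false]] and [Not false]]] or [And [Not false]]]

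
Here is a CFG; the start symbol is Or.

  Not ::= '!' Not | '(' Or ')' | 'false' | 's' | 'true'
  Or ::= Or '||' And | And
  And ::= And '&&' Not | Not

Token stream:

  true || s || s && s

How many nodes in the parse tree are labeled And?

[Or [Or [Or [And [Not true]]] || [And [Not s]]] || [And [And [Not s]] && [Not s]]]

4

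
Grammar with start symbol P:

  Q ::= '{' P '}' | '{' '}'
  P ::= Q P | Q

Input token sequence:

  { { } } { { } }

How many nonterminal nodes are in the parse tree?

[P [Q { [P [Q { }]] }] [P [Q { [P [Q { }]] }]]]

8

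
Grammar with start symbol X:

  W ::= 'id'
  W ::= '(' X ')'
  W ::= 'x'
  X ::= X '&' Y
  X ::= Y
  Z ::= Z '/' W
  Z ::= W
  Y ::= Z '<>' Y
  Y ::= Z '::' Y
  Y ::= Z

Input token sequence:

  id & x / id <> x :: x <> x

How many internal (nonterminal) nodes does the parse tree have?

19

[X [X [Y [Z [W id]]]] & [Y [Z [Z [W x]] / [W id]] <> [Y [Z [W x]] :: [Y [Z [W x]] <> [Y [Z [W x]]]]]]]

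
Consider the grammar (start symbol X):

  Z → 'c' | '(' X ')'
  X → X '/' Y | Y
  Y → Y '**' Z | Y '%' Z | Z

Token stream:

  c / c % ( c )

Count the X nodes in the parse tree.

3

[X [X [Y [Z c]]] / [Y [Y [Z c]] % [Z ( [X [Y [Z c]]] )]]]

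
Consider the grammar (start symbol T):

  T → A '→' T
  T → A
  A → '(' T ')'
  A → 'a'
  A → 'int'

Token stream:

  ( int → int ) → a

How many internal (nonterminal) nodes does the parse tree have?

[T [A ( [T [A int] → [T [A int]]] )] → [T [A a]]]

8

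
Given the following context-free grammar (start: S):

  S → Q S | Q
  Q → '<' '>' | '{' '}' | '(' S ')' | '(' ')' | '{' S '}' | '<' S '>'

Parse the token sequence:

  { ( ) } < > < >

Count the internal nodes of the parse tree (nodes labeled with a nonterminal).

[S [Q { [S [Q ( )]] }] [S [Q < >] [S [Q < >]]]]

8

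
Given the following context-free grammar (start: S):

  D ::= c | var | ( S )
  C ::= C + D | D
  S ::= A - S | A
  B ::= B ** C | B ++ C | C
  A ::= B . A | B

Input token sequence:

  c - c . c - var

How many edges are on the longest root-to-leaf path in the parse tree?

[S [A [B [C [D c]]]] - [S [A [B [C [D c]]] . [A [B [C [D c]]]]] - [S [A [B [C [D var]]]]]]]

7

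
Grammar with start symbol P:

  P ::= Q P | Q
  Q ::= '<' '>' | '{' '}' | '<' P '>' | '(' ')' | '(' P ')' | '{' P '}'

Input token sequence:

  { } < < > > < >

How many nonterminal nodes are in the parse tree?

8

[P [Q { }] [P [Q < [P [Q < >]] >] [P [Q < >]]]]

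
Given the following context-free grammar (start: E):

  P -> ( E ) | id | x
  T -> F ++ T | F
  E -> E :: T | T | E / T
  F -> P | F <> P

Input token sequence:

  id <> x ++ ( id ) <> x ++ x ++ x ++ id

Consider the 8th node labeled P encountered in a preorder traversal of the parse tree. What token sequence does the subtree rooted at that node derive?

id

[E [T [F [F [P id]] <> [P x]] ++ [T [F [F [P ( [E [T [F [P id]]]] )]] <> [P x]] ++ [T [F [P x]] ++ [T [F [P x]] ++ [T [F [P id]]]]]]]]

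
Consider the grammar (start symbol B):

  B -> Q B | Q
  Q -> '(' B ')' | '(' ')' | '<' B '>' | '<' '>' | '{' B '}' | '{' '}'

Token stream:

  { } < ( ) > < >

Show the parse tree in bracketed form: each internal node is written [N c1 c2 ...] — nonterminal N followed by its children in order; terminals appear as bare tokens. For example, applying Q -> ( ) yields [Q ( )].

[B [Q { }] [B [Q < [B [Q ( )]] >] [B [Q < >]]]]

B
Q B
{ } B
{ } Q B
{ } < B > B
{ } < Q > B
{ } < ( ) > B
{ } < ( ) > Q
{ } < ( ) > < >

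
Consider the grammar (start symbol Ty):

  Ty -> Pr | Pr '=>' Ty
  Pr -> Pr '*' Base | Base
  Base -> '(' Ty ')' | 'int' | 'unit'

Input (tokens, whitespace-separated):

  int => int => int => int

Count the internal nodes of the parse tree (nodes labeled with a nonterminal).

[Ty [Pr [Base int]] => [Ty [Pr [Base int]] => [Ty [Pr [Base int]] => [Ty [Pr [Base int]]]]]]

12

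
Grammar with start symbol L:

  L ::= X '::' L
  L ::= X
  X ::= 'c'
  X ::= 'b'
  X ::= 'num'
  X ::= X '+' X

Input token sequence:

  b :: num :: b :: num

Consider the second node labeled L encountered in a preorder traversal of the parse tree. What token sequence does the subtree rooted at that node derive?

[L [X b] :: [L [X num] :: [L [X b] :: [L [X num]]]]]

num :: b :: num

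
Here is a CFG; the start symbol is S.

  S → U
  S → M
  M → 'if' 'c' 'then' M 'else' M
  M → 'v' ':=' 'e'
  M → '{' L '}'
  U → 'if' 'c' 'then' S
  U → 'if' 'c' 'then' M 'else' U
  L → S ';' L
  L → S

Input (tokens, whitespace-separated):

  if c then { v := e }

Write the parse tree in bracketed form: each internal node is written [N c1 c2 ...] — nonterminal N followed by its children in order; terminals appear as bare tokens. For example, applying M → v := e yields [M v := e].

[S [U if c then [S [M { [L [S [M v := e]]] }]]]]

S
U
if c then S
if c then M
if c then { L }
if c then { S }
if c then { M }
if c then { v := e }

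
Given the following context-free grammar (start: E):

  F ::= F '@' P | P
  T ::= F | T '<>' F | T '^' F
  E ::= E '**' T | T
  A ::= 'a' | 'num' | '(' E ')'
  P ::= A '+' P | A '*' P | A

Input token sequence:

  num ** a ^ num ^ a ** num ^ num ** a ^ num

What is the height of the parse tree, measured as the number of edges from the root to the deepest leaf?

9

[E [E [E [E [T [F [P [A num]]]]] ** [T [T [T [F [P [A a]]]] ^ [F [P [A num]]]] ^ [F [P [A a]]]]] ** [T [T [F [P [A num]]]] ^ [F [P [A num]]]]] ** [T [T [F [P [A a]]]] ^ [F [P [A num]]]]]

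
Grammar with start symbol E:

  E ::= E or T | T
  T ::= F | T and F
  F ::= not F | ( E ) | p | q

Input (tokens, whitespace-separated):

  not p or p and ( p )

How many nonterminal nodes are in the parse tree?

12

[E [E [T [F not [F p]]]] or [T [T [F p]] and [F ( [E [T [F p]]] )]]]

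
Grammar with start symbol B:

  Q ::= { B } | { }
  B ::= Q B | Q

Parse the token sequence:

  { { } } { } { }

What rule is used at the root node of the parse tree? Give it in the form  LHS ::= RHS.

[B [Q { [B [Q { }]] }] [B [Q { }] [B [Q { }]]]]

B ::= Q B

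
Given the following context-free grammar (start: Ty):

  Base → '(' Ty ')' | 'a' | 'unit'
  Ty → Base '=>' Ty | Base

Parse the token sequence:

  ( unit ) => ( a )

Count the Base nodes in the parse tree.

4

[Ty [Base ( [Ty [Base unit]] )] => [Ty [Base ( [Ty [Base a]] )]]]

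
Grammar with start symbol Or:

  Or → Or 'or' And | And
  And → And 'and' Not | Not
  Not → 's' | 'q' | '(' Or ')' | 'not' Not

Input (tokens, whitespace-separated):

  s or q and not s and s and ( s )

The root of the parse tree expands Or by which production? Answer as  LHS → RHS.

Or → Or 'or' And

[Or [Or [And [Not s]]] or [And [And [And [And [Not q]] and [Not not [Not s]]] and [Not s]] and [Not ( [Or [And [Not s]]] )]]]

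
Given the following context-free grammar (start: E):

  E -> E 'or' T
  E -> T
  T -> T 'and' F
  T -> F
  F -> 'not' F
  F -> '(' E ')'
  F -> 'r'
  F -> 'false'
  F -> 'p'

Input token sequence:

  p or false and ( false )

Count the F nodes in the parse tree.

4

[E [E [T [F p]]] or [T [T [F false]] and [F ( [E [T [F false]]] )]]]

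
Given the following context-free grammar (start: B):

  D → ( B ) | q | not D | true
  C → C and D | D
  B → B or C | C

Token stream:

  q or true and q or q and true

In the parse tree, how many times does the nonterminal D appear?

[B [B [B [C [D q]]] or [C [C [D true]] and [D q]]] or [C [C [D q]] and [D true]]]

5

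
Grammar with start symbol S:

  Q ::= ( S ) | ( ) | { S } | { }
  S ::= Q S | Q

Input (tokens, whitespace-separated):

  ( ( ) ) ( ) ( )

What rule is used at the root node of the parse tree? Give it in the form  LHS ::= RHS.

S ::= Q S

[S [Q ( [S [Q ( )]] )] [S [Q ( )] [S [Q ( )]]]]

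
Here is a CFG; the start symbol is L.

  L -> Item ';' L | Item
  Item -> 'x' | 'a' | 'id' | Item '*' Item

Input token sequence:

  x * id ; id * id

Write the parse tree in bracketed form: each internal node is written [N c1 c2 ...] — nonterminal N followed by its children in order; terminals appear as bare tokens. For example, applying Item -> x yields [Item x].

[L [Item [Item x] * [Item id]] ; [L [Item [Item id] * [Item id]]]]

L
Item ; L
Item * Item ; L
x * Item ; L
x * id ; L
x * id ; Item
x * id ; Item * Item
x * id ; id * Item
x * id ; id * id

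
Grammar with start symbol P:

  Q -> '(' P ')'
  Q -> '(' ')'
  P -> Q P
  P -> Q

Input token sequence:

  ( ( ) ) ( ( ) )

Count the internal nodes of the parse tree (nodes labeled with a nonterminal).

[P [Q ( [P [Q ( )]] )] [P [Q ( [P [Q ( )]] )]]]

8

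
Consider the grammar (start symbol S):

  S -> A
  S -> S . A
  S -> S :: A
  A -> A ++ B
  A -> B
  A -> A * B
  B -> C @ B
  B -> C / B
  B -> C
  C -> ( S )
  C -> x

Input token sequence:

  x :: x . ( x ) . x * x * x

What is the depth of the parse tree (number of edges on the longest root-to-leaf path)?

9

[S [S [S [S [A [B [C x]]]] :: [A [B [C x]]]] . [A [B [C ( [S [A [B [C x]]]] )]]]] . [A [A [A [B [C x]]] * [B [C x]]] * [B [C x]]]]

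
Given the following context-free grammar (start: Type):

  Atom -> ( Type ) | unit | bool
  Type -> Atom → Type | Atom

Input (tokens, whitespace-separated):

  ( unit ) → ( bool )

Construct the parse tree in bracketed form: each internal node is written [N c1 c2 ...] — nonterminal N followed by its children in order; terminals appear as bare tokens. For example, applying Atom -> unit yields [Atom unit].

[Type [Atom ( [Type [Atom unit]] )] → [Type [Atom ( [Type [Atom bool]] )]]]

Type
Atom → Type
( Type ) → Type
( Atom ) → Type
( unit ) → Type
( unit ) → Atom
( unit ) → ( Type )
( unit ) → ( Atom )
( unit ) → ( bool )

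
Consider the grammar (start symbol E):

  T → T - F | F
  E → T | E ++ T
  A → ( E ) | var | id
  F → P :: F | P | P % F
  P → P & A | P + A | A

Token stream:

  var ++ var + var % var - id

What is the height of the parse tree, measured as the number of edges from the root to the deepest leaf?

7

[E [E [T [F [P [A var]]]]] ++ [T [T [F [P [P [A var]] + [A var]] % [F [P [A var]]]]] - [F [P [A id]]]]]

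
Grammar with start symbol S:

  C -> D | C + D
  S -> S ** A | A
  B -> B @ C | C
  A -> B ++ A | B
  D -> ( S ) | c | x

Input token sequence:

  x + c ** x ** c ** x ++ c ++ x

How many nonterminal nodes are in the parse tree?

30

[S [S [S [S [A [B [C [C [D x]] + [D c]]]]] ** [A [B [C [D x]]]]] ** [A [B [C [D c]]]]] ** [A [B [C [D x]]] ++ [A [B [C [D c]]] ++ [A [B [C [D x]]]]]]]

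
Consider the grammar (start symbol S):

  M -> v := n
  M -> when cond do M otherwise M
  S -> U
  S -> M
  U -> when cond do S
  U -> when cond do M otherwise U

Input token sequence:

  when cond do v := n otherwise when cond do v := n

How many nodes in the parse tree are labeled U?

[S [U when cond do [M v := n] otherwise [U when cond do [S [M v := n]]]]]

2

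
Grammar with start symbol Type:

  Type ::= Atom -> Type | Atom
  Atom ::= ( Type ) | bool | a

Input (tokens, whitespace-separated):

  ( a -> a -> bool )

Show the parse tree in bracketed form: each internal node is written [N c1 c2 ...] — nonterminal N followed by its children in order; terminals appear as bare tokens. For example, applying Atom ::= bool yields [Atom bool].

[Type [Atom ( [Type [Atom a] -> [Type [Atom a] -> [Type [Atom bool]]]] )]]

Type
Atom
( Type )
( Atom -> Type )
( a -> Type )
( a -> Atom -> Type )
( a -> a -> Type )
( a -> a -> Atom )
( a -> a -> bool )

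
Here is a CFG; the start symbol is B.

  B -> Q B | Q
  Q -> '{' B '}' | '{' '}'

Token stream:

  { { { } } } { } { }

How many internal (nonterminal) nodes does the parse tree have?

[B [Q { [B [Q { [B [Q { }]] }]] }] [B [Q { }] [B [Q { }]]]]

10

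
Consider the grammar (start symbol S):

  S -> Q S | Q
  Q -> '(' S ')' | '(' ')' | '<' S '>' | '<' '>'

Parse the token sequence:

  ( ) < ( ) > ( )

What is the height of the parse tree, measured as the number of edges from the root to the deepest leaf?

[S [Q ( )] [S [Q < [S [Q ( )]] >] [S [Q ( )]]]]

5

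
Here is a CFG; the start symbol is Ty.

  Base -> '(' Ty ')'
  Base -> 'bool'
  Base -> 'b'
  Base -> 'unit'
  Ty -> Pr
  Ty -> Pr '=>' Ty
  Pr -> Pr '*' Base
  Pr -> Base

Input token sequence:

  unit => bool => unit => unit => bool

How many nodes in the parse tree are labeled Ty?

5

[Ty [Pr [Base unit]] => [Ty [Pr [Base bool]] => [Ty [Pr [Base unit]] => [Ty [Pr [Base unit]] => [Ty [Pr [Base bool]]]]]]]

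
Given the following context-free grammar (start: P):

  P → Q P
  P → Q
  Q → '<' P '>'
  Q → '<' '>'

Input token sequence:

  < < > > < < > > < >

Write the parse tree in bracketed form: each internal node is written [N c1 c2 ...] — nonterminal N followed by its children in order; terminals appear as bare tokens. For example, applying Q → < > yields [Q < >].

P
Q P
< P > P
< Q > P
< < > > P
< < > > Q P
< < > > < P > P
< < > > < Q > P
< < > > < < > > P
< < > > < < > > Q
< < > > < < > > < >

[P [Q < [P [Q < >]] >] [P [Q < [P [Q < >]] >] [P [Q < >]]]]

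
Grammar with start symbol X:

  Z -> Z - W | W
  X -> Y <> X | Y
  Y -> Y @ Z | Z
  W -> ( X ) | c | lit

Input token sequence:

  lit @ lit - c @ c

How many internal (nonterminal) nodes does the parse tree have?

12

[X [Y [Y [Y [Z [W lit]]] @ [Z [Z [W lit]] - [W c]]] @ [Z [W c]]]]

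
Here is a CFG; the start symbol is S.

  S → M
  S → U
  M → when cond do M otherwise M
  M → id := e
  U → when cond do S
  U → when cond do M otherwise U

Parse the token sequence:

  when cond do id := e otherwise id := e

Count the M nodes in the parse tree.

[S [M when cond do [M id := e] otherwise [M id := e]]]

3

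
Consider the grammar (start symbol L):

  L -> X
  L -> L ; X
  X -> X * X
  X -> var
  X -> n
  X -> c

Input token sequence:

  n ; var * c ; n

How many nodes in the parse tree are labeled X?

[L [L [L [X n]] ; [X [X var] * [X c]]] ; [X n]]

5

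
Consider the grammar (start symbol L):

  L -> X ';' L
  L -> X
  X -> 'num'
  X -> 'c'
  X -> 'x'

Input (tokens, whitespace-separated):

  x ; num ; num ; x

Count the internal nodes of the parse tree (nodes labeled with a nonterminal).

8

[L [X x] ; [L [X num] ; [L [X num] ; [L [X x]]]]]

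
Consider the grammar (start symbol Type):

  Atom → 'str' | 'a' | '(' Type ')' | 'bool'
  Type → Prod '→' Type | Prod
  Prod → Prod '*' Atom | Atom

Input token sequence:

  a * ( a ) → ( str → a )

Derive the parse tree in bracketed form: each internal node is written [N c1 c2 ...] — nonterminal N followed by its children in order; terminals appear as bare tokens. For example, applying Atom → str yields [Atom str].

Type
Prod → Type
Prod * Atom → Type
Atom * Atom → Type
a * Atom → Type
a * ( Type ) → Type
a * ( Prod ) → Type
a * ( Atom ) → Type
a * ( a ) → Type
a * ( a ) → Prod
a * ( a ) → Atom
a * ( a ) → ( Type )
a * ( a ) → ( Prod → Type )
a * ( a ) → ( Atom → Type )
a * ( a ) → ( str → Type )
a * ( a ) → ( str → Prod )
a * ( a ) → ( str → Atom )
a * ( a ) → ( str → a )

[Type [Prod [Prod [Atom a]] * [Atom ( [Type [Prod [Atom a]]] )]] → [Type [Prod [Atom ( [Type [Prod [Atom str]] → [Type [Prod [Atom a]]]] )]]]]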